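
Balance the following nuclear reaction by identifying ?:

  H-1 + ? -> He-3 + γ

deuteron

Conserve mass number: 1 + A = 3 + 0, so A = 2.
Conserve atomic number: 1 + Z = 2 + 0, so Z = 1.
A = 2 and Z = 1 is H-2 — a deuteron.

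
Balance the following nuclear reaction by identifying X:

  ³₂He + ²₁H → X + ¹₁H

He-4

Conserve mass number: 3 + 2 = A + 1, so A = 4.
Conserve atomic number: 2 + 1 = Z + 1, so Z = 2.
A = 4 and Z = 2 is ⁴₂He — an alpha particle.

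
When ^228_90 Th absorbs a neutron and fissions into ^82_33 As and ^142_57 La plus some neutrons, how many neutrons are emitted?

5

Conserve mass number: 229 = 82 + 142 + k, so k = 229 − 224 = 5.
Check atomic number: 90 = 33 + 57 + 0 = 90. ✓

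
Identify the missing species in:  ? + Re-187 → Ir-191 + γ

alpha particle

Conserve mass number: A + 187 = 191 + 0, so A = 4.
Conserve atomic number: Z + 75 = 77 + 0, so Z = 2.
A = 4 and Z = 2 is He-4 — an alpha particle.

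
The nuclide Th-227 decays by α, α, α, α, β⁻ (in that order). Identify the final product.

Start: (A, Z) = (227, 90).
After α: (223, 88).
After α: (219, 86).
After α: (215, 84).
After α: (211, 82).
After β⁻: (211, 83).
Z = 83 is bismuth.

Bi-211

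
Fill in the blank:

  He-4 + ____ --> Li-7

triton

Conserve mass number: 4 + A = 7, so A = 3.
Conserve atomic number: 2 + Z = 3, so Z = 1.
A = 3 and Z = 1 is H-3 — a triton.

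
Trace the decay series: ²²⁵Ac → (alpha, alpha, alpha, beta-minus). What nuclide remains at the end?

Po-213

Start: (A, Z) = (225, 89).
After α: (221, 87).
After α: (217, 85).
After α: (213, 83).
After β⁻: (213, 84).
Z = 84 is polonium.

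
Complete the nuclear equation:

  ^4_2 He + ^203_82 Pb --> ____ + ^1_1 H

Conserve mass number: 4 + 203 = A + 1, so A = 206.
Conserve atomic number: 2 + 82 = Z + 1, so Z = 83.
Z = 83 is bismuth, so the species is ^206_83 Bi.

Bi-206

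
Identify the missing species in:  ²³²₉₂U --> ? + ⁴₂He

Th-228

Conserve mass number: 232 = A + 4, so A = 228.
Conserve atomic number: 92 = Z + 2, so Z = 90.
Z = 90 is thorium, so the species is ²²⁸₉₀Th.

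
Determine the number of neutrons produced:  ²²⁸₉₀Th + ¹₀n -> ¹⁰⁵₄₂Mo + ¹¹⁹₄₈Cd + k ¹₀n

Conserve mass number: 229 = 105 + 119 + k, so k = 229 − 224 = 5.
Check atomic number: 90 = 42 + 48 + 0 = 90. ✓

5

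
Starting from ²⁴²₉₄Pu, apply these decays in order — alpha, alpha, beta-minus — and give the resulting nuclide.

Pa-234

Start: (A, Z) = (242, 94).
After α: (238, 92).
After α: (234, 90).
After β⁻: (234, 91).
Z = 91 is protactinium.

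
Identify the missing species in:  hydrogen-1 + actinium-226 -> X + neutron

Th-226

Conserve mass number: 1 + 226 = A + 1, so A = 226.
Conserve atomic number: 1 + 89 = Z + 0, so Z = 90.
Z = 90 is thorium, so the species is thorium-226.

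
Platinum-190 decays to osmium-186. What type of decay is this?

alpha decay

ΔA = 186 − 190 = -4; ΔZ = 76 − 78 = -2.
A drops by 4 and Z drops by 2 — the signature of alpha emission.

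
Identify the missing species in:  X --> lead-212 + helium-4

Conserve mass number: A = 212 + 4, so A = 216.
Conserve atomic number: Z = 82 + 2, so Z = 84.
Z = 84 is polonium, so the species is polonium-216.

Po-216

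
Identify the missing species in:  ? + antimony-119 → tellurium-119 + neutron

proton

Conserve mass number: A + 119 = 119 + 1, so A = 1.
Conserve atomic number: Z + 51 = 52 + 0, so Z = 1.
A = 1 and Z = 1 is hydrogen-1 — a proton.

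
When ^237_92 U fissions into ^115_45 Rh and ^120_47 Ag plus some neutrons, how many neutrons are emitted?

Conserve mass number: 237 = 115 + 120 + k, so k = 237 − 235 = 2.
Check atomic number: 92 = 45 + 47 + 0 = 92. ✓

2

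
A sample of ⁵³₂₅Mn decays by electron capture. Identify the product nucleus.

Electron capture: mass number changes by +0, atomic number by -1.
A: 53 = 53; Z: 25 − 1 = 24.
Z = 24 is chromium, so the daughter is ⁵³₂₄Cr.

Cr-53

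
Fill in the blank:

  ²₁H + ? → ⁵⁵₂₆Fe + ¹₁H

Fe-54

Conserve mass number: 2 + A = 55 + 1, so A = 54.
Conserve atomic number: 1 + Z = 26 + 1, so Z = 26.
Z = 26 is iron, so the species is ⁵⁴₂₆Fe.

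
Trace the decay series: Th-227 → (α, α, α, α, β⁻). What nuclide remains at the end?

Bi-211

Start: (A, Z) = (227, 90).
After α: (223, 88).
After α: (219, 86).
After α: (215, 84).
After α: (211, 82).
After β⁻: (211, 83).
Z = 83 is bismuth.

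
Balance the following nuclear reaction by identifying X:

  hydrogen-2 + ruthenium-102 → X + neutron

Conserve mass number: 2 + 102 = A + 1, so A = 103.
Conserve atomic number: 1 + 44 = Z + 0, so Z = 45.
Z = 45 is rhodium, so the species is rhodium-103.

Rh-103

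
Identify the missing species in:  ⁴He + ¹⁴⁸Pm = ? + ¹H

Sm-151

Conserve mass number: 4 + 148 = A + 1, so A = 151.
Conserve atomic number: 2 + 61 = Z + 1, so Z = 62.
Z = 62 is samarium, so the species is ¹⁵¹Sm.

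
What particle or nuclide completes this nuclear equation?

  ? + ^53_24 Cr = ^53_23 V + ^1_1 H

Conserve mass number: A + 53 = 53 + 1, so A = 1.
Conserve atomic number: Z + 24 = 23 + 1, so Z = 0.
A = 1 and Z = 0 is ^1_0 n — a neutron.

neutron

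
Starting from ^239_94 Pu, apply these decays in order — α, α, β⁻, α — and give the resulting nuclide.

Ac-227

Start: (A, Z) = (239, 94).
After α: (235, 92).
After α: (231, 90).
After β⁻: (231, 91).
After α: (227, 89).
Z = 89 is actinium.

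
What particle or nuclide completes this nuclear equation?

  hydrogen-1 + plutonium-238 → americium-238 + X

Conserve mass number: 1 + 238 = 238 + A, so A = 1.
Conserve atomic number: 1 + 94 = 95 + Z, so Z = 0.
A = 1 and Z = 0 is neutron — a neutron.

neutron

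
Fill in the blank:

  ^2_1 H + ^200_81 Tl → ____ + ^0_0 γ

Conserve mass number: 2 + 200 = A + 0, so A = 202.
Conserve atomic number: 1 + 81 = Z + 0, so Z = 82.
Z = 82 is lead, so the species is ^202_82 Pb.

Pb-202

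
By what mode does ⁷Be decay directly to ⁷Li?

beta-plus decay or electron capture

ΔA = 7 − 7 = 0; ΔZ = 3 − 4 = -1.
A is unchanged and Z drops by 1 — a proton has become a neutron (β⁺ emission or electron capture).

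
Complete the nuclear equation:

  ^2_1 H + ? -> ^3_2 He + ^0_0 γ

Conserve mass number: 2 + A = 3 + 0, so A = 1.
Conserve atomic number: 1 + Z = 2 + 0, so Z = 1.
A = 1 and Z = 1 is ^1_1 H — a proton.

proton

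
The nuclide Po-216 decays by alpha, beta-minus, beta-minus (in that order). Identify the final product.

Start: (A, Z) = (216, 84).
After α: (212, 82).
After β⁻: (212, 83).
After β⁻: (212, 84).
Z = 84 is polonium.

Po-212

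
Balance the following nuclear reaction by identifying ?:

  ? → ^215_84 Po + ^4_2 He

Rn-219

Conserve mass number: A = 215 + 4, so A = 219.
Conserve atomic number: Z = 84 + 2, so Z = 86.
Z = 86 is radon, so the species is ^219_86 Rn.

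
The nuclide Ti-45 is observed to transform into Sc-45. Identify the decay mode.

beta-plus decay or electron capture

ΔA = 45 − 45 = 0; ΔZ = 21 − 22 = -1.
A is unchanged and Z drops by 1 — a proton has become a neutron (β⁺ emission or electron capture).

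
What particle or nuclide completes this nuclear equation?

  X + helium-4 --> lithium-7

Conserve mass number: A + 4 = 7, so A = 3.
Conserve atomic number: Z + 2 = 3, so Z = 1.
A = 3 and Z = 1 is hydrogen-3 — a triton.

triton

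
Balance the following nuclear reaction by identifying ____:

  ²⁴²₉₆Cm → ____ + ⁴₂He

Pu-238

Conserve mass number: 242 = A + 4, so A = 238.
Conserve atomic number: 96 = Z + 2, so Z = 94.
Z = 94 is plutonium, so the species is ²³⁸₉₄Pu.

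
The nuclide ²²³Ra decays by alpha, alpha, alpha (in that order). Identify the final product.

Start: (A, Z) = (223, 88).
After α: (219, 86).
After α: (215, 84).
After α: (211, 82).
Z = 82 is lead.

Pb-211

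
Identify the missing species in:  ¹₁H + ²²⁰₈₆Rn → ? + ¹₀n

Conserve mass number: 1 + 220 = A + 1, so A = 220.
Conserve atomic number: 1 + 86 = Z + 0, so Z = 87.
Z = 87 is francium, so the species is ²²⁰₈₇Fr.

Fr-220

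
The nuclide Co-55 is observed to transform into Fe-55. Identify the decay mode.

beta-plus decay or electron capture

ΔA = 55 − 55 = 0; ΔZ = 26 − 27 = -1.
A is unchanged and Z drops by 1 — a proton has become a neutron (β⁺ emission or electron capture).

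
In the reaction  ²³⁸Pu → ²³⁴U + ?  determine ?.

alpha particle

Conserve mass number: 238 = 234 + A, so A = 4.
Conserve atomic number: 94 = 92 + Z, so Z = 2.
A = 4 and Z = 2 is ⁴He — an alpha particle.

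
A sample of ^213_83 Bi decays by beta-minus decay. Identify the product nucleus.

Po-213

Beta-minus decay: mass number changes by +0, atomic number by +1.
A: 213 = 213; Z: 83 + 1 = 84.
Z = 84 is polonium, so the daughter is ^213_84 Po.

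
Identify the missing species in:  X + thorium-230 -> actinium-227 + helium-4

Conserve mass number: A + 230 = 227 + 4, so A = 1.
Conserve atomic number: Z + 90 = 89 + 2, so Z = 1.
A = 1 and Z = 1 is hydrogen-1 — a proton.

proton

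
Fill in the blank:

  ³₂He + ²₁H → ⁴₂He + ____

Conserve mass number: 3 + 2 = 4 + A, so A = 1.
Conserve atomic number: 2 + 1 = 2 + Z, so Z = 1.
A = 1 and Z = 1 is ¹₁H — a proton.

proton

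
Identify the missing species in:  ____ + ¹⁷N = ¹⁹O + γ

deuteron

Conserve mass number: A + 17 = 19 + 0, so A = 2.
Conserve atomic number: Z + 7 = 8 + 0, so Z = 1.
A = 2 and Z = 1 is ²H — a deuteron.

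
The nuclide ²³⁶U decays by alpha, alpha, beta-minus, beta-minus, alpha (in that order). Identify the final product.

Ra-224

Start: (A, Z) = (236, 92).
After α: (232, 90).
After α: (228, 88).
After β⁻: (228, 89).
After β⁻: (228, 90).
After α: (224, 88).
Z = 88 is radium.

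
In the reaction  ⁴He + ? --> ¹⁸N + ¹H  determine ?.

C-15

Conserve mass number: 4 + A = 18 + 1, so A = 15.
Conserve atomic number: 2 + Z = 7 + 1, so Z = 6.
Z = 6 is carbon, so the species is ¹⁵C.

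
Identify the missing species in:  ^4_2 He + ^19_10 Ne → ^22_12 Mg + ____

neutron

Conserve mass number: 4 + 19 = 22 + A, so A = 1.
Conserve atomic number: 2 + 10 = 12 + Z, so Z = 0.
A = 1 and Z = 0 is ^1_0 n — a neutron.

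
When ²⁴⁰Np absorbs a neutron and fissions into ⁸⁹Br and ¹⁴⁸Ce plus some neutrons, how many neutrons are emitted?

Conserve mass number: 241 = 89 + 148 + k, so k = 241 − 237 = 4.
Check atomic number: 93 = 35 + 58 + 0 = 93. ✓

4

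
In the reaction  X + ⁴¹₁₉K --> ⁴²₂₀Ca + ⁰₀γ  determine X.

proton

Conserve mass number: A + 41 = 42 + 0, so A = 1.
Conserve atomic number: Z + 19 = 20 + 0, so Z = 1.
A = 1 and Z = 1 is ¹₁H — a proton.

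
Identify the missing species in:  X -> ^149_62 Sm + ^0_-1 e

Pm-149

Conserve mass number: A = 149 + 0, so A = 149.
Conserve atomic number: Z = 62 − 1, so Z = 61.
Z = 61 is promethium, so the species is ^149_61 Pm.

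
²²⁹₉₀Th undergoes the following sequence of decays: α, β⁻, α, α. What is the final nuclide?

Start: (A, Z) = (229, 90).
After α: (225, 88).
After β⁻: (225, 89).
After α: (221, 87).
After α: (217, 85).
Z = 85 is astatine.

At-217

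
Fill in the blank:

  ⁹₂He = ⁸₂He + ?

neutron

Conserve mass number: 9 = 8 + A, so A = 1.
Conserve atomic number: 2 = 2 + Z, so Z = 0.
A = 1 and Z = 0 is ¹₀n — a neutron.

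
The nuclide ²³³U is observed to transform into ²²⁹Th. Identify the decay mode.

ΔA = 229 − 233 = -4; ΔZ = 90 − 92 = -2.
A drops by 4 and Z drops by 2 — the signature of alpha emission.

alpha decay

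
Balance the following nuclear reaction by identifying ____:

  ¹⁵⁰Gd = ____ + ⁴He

Sm-146

Conserve mass number: 150 = A + 4, so A = 146.
Conserve atomic number: 64 = Z + 2, so Z = 62.
Z = 62 is samarium, so the species is ¹⁴⁶Sm.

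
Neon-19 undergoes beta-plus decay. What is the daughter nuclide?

Beta-plus decay: mass number changes by +0, atomic number by -1.
A: 19 = 19; Z: 10 − 1 = 9.
Z = 9 is fluorine, so the daughter is fluorine-19.

F-19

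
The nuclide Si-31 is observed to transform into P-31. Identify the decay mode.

ΔA = 31 − 31 = 0; ΔZ = 15 − 14 = +1.
A is unchanged and Z rises by 1 — a neutron has become a proton (β⁻ decay).

beta-minus decay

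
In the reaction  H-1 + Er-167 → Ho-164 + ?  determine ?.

alpha particle

Conserve mass number: 1 + 167 = 164 + A, so A = 4.
Conserve atomic number: 1 + 68 = 67 + Z, so Z = 2.
A = 4 and Z = 2 is He-4 — an alpha particle.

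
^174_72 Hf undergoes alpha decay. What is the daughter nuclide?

Yb-170

Alpha decay: mass number changes by -4, atomic number by -2.
A: 174 − 4 = 170; Z: 72 − 2 = 70.
Z = 70 is ytterbium, so the daughter is ^170_70 Yb.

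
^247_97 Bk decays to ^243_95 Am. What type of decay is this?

alpha decay

ΔA = 243 − 247 = -4; ΔZ = 95 − 97 = -2.
A drops by 4 and Z drops by 2 — the signature of alpha emission.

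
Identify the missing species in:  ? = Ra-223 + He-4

Conserve mass number: A = 223 + 4, so A = 227.
Conserve atomic number: Z = 88 + 2, so Z = 90.
Z = 90 is thorium, so the species is Th-227.

Th-227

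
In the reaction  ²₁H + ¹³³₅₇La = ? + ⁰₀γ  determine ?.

Conserve mass number: 2 + 133 = A + 0, so A = 135.
Conserve atomic number: 1 + 57 = Z + 0, so Z = 58.
Z = 58 is cerium, so the species is ¹³⁵₅₈Ce.

Ce-135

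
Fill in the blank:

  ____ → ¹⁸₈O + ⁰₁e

Conserve mass number: A = 18 + 0, so A = 18.
Conserve atomic number: Z = 8 + 1, so Z = 9.
Z = 9 is fluorine, so the species is ¹⁸₉F.

F-18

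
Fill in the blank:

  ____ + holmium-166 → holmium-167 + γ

neutron

Conserve mass number: A + 166 = 167 + 0, so A = 1.
Conserve atomic number: Z + 67 = 67 + 0, so Z = 0.
A = 1 and Z = 0 is neutron — a neutron.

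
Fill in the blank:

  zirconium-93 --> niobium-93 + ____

beta-minus particle

Conserve mass number: 93 = 93 + A, so A = 0.
Conserve atomic number: 40 = 41 + Z, so Z = -1.
A = 0 and Z = -1 is e⁻ — a beta-minus particle.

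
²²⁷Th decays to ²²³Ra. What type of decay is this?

ΔA = 223 − 227 = -4; ΔZ = 88 − 90 = -2.
A drops by 4 and Z drops by 2 — the signature of alpha emission.

alpha decay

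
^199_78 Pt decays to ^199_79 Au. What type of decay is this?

beta-minus decay

ΔA = 199 − 199 = 0; ΔZ = 79 − 78 = +1.
A is unchanged and Z rises by 1 — a neutron has become a proton (β⁻ decay).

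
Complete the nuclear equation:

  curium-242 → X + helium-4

Conserve mass number: 242 = A + 4, so A = 238.
Conserve atomic number: 96 = Z + 2, so Z = 94.
Z = 94 is plutonium, so the species is plutonium-238.

Pu-238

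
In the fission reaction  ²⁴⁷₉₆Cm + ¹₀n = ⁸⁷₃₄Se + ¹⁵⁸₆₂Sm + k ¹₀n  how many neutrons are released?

Conserve mass number: 248 = 87 + 158 + k, so k = 248 − 245 = 3.
Check atomic number: 96 = 34 + 62 + 0 = 96. ✓

3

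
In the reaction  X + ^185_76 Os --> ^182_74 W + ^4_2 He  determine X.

Conserve mass number: A + 185 = 182 + 4, so A = 1.
Conserve atomic number: Z + 76 = 74 + 2, so Z = 0.
A = 1 and Z = 0 is ^1_0 n — a neutron.

neutron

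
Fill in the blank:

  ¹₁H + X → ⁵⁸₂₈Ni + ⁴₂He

Conserve mass number: 1 + A = 58 + 4, so A = 61.
Conserve atomic number: 1 + Z = 28 + 2, so Z = 29.
Z = 29 is copper, so the species is ⁶¹₂₉Cu.

Cu-61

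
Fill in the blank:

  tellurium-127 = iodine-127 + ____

Conserve mass number: 127 = 127 + A, so A = 0.
Conserve atomic number: 52 = 53 + Z, so Z = -1.
A = 0 and Z = -1 is e⁻ — a beta-minus particle.

beta-minus particle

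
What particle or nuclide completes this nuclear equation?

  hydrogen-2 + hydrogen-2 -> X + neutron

Conserve mass number: 2 + 2 = A + 1, so A = 3.
Conserve atomic number: 1 + 1 = Z + 0, so Z = 2.
Z = 2 is helium, so the species is helium-3.

He-3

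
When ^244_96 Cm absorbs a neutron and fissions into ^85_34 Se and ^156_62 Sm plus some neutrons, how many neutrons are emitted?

Conserve mass number: 245 = 85 + 156 + k, so k = 245 − 241 = 4.
Check atomic number: 96 = 34 + 62 + 0 = 96. ✓

4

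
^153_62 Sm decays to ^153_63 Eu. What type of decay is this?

beta-minus decay

ΔA = 153 − 153 = 0; ΔZ = 63 − 62 = +1.
A is unchanged and Z rises by 1 — a neutron has become a proton (β⁻ decay).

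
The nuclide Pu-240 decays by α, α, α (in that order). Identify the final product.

Ra-228

Start: (A, Z) = (240, 94).
After α: (236, 92).
After α: (232, 90).
After α: (228, 88).
Z = 88 is radium.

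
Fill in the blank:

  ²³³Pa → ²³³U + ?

beta-minus particle

Conserve mass number: 233 = 233 + A, so A = 0.
Conserve atomic number: 91 = 92 + Z, so Z = -1.
A = 0 and Z = -1 is e⁻ — a beta-minus particle.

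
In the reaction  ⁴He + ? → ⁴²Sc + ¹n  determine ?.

K-39

Conserve mass number: 4 + A = 42 + 1, so A = 39.
Conserve atomic number: 2 + Z = 21 + 0, so Z = 19.
Z = 19 is potassium, so the species is ³⁹K.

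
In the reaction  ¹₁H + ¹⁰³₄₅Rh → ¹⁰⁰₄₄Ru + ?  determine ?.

alpha particle

Conserve mass number: 1 + 103 = 100 + A, so A = 4.
Conserve atomic number: 1 + 45 = 44 + Z, so Z = 2.
A = 4 and Z = 2 is ⁴₂He — an alpha particle.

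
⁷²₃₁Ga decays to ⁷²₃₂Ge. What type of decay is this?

ΔA = 72 − 72 = 0; ΔZ = 32 − 31 = +1.
A is unchanged and Z rises by 1 — a neutron has become a proton (β⁻ decay).

beta-minus decay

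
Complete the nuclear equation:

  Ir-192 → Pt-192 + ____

Conserve mass number: 192 = 192 + A, so A = 0.
Conserve atomic number: 77 = 78 + Z, so Z = -1.
A = 0 and Z = -1 is e⁻ — a beta-minus particle.

beta-minus particle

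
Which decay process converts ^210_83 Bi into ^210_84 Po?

beta-minus decay

ΔA = 210 − 210 = 0; ΔZ = 84 − 83 = +1.
A is unchanged and Z rises by 1 — a neutron has become a proton (β⁻ decay).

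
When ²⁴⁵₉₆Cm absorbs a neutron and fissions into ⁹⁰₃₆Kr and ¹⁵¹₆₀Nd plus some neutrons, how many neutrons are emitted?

Conserve mass number: 246 = 90 + 151 + k, so k = 246 − 241 = 5.
Check atomic number: 96 = 36 + 60 + 0 = 96. ✓

5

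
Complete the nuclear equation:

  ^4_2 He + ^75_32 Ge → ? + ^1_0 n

Se-78

Conserve mass number: 4 + 75 = A + 1, so A = 78.
Conserve atomic number: 2 + 32 = Z + 0, so Z = 34.
Z = 34 is selenium, so the species is ^78_34 Se.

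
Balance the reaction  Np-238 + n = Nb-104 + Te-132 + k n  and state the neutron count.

3

Conserve mass number: 239 = 104 + 132 + k, so k = 239 − 236 = 3.
Check atomic number: 93 = 41 + 52 + 0 = 93. ✓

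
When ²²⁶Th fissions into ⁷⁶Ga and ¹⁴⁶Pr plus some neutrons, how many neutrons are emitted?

4

Conserve mass number: 226 = 76 + 146 + k, so k = 226 − 222 = 4.
Check atomic number: 90 = 31 + 59 + 0 = 90. ✓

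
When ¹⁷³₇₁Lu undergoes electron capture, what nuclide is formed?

Electron capture: mass number changes by +0, atomic number by -1.
A: 173 = 173; Z: 71 − 1 = 70.
Z = 70 is ytterbium, so the daughter is ¹⁷³₇₀Yb.

Yb-173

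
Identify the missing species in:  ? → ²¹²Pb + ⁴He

Po-216

Conserve mass number: A = 212 + 4, so A = 216.
Conserve atomic number: Z = 82 + 2, so Z = 84.
Z = 84 is polonium, so the species is ²¹⁶Po.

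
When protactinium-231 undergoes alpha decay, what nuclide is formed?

Alpha decay: mass number changes by -4, atomic number by -2.
A: 231 − 4 = 227; Z: 91 − 2 = 89.
Z = 89 is actinium, so the daughter is actinium-227.

Ac-227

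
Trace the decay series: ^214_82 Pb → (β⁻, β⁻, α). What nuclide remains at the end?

Pb-210

Start: (A, Z) = (214, 82).
After β⁻: (214, 83).
After β⁻: (214, 84).
After α: (210, 82).
Z = 82 is lead.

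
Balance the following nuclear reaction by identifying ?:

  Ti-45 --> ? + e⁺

Conserve mass number: 45 = A + 0, so A = 45.
Conserve atomic number: 22 = Z + 1, so Z = 21.
Z = 21 is scandium, so the species is Sc-45.

Sc-45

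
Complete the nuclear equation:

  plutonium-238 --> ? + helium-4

U-234

Conserve mass number: 238 = A + 4, so A = 234.
Conserve atomic number: 94 = Z + 2, so Z = 92.
Z = 92 is uranium, so the species is uranium-234.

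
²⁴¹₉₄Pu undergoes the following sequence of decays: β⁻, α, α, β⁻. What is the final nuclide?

U-233

Start: (A, Z) = (241, 94).
After β⁻: (241, 95).
After α: (237, 93).
After α: (233, 91).
After β⁻: (233, 92).
Z = 92 is uranium.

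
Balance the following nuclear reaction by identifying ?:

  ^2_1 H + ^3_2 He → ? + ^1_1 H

Conserve mass number: 2 + 3 = A + 1, so A = 4.
Conserve atomic number: 1 + 2 = Z + 1, so Z = 2.
A = 4 and Z = 2 is ^4_2 He — an alpha particle.

He-4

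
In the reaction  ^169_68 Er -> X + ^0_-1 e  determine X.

Tm-169

Conserve mass number: 169 = A + 0, so A = 169.
Conserve atomic number: 68 = Z − 1, so Z = 69.
Z = 69 is thulium, so the species is ^169_69 Tm.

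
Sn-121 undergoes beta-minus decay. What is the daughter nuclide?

Beta-minus decay: mass number changes by +0, atomic number by +1.
A: 121 = 121; Z: 50 + 1 = 51.
Z = 51 is antimony, so the daughter is Sb-121.

Sb-121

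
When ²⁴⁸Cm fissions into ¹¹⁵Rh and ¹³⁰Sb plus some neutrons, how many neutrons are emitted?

Conserve mass number: 248 = 115 + 130 + k, so k = 248 − 245 = 3.
Check atomic number: 96 = 45 + 51 + 0 = 96. ✓

3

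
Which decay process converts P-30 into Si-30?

ΔA = 30 − 30 = 0; ΔZ = 14 − 15 = -1.
A is unchanged and Z drops by 1 — a proton has become a neutron (β⁺ emission or electron capture).

beta-plus decay or electron capture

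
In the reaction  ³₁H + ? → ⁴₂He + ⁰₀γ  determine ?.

proton

Conserve mass number: 3 + A = 4 + 0, so A = 1.
Conserve atomic number: 1 + Z = 2 + 0, so Z = 1.
A = 1 and Z = 1 is ¹₁H — a proton.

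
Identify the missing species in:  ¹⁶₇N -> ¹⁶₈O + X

Conserve mass number: 16 = 16 + A, so A = 0.
Conserve atomic number: 7 = 8 + Z, so Z = -1.
A = 0 and Z = -1 is ⁰₋₁e — a beta-minus particle.

beta-minus particle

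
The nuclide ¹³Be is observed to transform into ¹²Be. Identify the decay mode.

neutron emission

ΔA = 12 − 13 = -1; ΔZ = 4 − 4 = +0.
A drops by 1 with Z unchanged — a neutron was emitted.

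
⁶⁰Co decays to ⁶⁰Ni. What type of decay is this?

ΔA = 60 − 60 = 0; ΔZ = 28 − 27 = +1.
A is unchanged and Z rises by 1 — a neutron has become a proton (β⁻ decay).

beta-minus decay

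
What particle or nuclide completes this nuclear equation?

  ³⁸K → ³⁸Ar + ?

Conserve mass number: 38 = 38 + A, so A = 0.
Conserve atomic number: 19 = 18 + Z, so Z = 1.
A = 0 and Z = 1 is e⁺ — a positron.

positron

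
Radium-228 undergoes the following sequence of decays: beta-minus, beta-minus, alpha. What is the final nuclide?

Start: (A, Z) = (228, 88).
After β⁻: (228, 89).
After β⁻: (228, 90).
After α: (224, 88).
Z = 88 is radium.

Ra-224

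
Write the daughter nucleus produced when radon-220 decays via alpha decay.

Alpha decay: mass number changes by -4, atomic number by -2.
A: 220 − 4 = 216; Z: 86 − 2 = 84.
Z = 84 is polonium, so the daughter is polonium-216.

Po-216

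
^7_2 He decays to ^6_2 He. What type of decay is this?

ΔA = 6 − 7 = -1; ΔZ = 2 − 2 = +0.
A drops by 1 with Z unchanged — a neutron was emitted.

neutron emission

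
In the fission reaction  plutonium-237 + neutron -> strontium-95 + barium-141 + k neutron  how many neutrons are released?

Conserve mass number: 238 = 95 + 141 + k, so k = 238 − 236 = 2.
Check atomic number: 94 = 38 + 56 + 0 = 94. ✓

2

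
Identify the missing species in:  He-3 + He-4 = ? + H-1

Li-6

Conserve mass number: 3 + 4 = A + 1, so A = 6.
Conserve atomic number: 2 + 2 = Z + 1, so Z = 3.
Z = 3 is lithium, so the species is Li-6.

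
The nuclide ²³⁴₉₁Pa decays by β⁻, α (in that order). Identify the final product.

Start: (A, Z) = (234, 91).
After β⁻: (234, 92).
After α: (230, 90).
Z = 90 is thorium.

Th-230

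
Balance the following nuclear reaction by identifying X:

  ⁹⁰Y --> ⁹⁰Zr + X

beta-minus particle

Conserve mass number: 90 = 90 + A, so A = 0.
Conserve atomic number: 39 = 40 + Z, so Z = -1.
A = 0 and Z = -1 is e⁻ — a beta-minus particle.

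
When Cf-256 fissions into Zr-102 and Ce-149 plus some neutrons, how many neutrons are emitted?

5

Conserve mass number: 256 = 102 + 149 + k, so k = 256 − 251 = 5.
Check atomic number: 98 = 40 + 58 + 0 = 98. ✓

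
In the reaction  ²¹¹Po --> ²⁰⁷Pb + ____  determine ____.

Conserve mass number: 211 = 207 + A, so A = 4.
Conserve atomic number: 84 = 82 + Z, so Z = 2.
A = 4 and Z = 2 is ⁴He — an alpha particle.

alpha particle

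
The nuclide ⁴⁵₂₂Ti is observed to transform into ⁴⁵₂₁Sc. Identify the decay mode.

beta-plus decay or electron capture

ΔA = 45 − 45 = 0; ΔZ = 21 − 22 = -1.
A is unchanged and Z drops by 1 — a proton has become a neutron (β⁺ emission or electron capture).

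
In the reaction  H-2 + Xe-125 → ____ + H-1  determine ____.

Conserve mass number: 2 + 125 = A + 1, so A = 126.
Conserve atomic number: 1 + 54 = Z + 1, so Z = 54.
Z = 54 is xenon, so the species is Xe-126.

Xe-126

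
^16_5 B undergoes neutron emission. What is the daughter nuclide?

B-15

Neutron emission: mass number changes by -1, atomic number by +0.
A: 16 − 1 = 15; Z: 5 = 5.
Z = 5 is boron, so the daughter is ^15_5 B.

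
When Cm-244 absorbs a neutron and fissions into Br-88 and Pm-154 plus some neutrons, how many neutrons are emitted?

Conserve mass number: 245 = 88 + 154 + k, so k = 245 − 242 = 3.
Check atomic number: 96 = 35 + 61 + 0 = 96. ✓

3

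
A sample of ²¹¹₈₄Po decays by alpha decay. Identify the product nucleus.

Pb-207

Alpha decay: mass number changes by -4, atomic number by -2.
A: 211 − 4 = 207; Z: 84 − 2 = 82.
Z = 82 is lead, so the daughter is ²⁰⁷₈₂Pb.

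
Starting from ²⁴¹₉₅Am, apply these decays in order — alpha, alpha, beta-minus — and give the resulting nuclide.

Start: (A, Z) = (241, 95).
After α: (237, 93).
After α: (233, 91).
After β⁻: (233, 92).
Z = 92 is uranium.

U-233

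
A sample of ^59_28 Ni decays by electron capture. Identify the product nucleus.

Electron capture: mass number changes by +0, atomic number by -1.
A: 59 = 59; Z: 28 − 1 = 27.
Z = 27 is cobalt, so the daughter is ^59_27 Co.

Co-59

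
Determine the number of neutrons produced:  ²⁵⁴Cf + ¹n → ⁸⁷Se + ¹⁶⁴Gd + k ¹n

4

Conserve mass number: 255 = 87 + 164 + k, so k = 255 − 251 = 4.
Check atomic number: 98 = 34 + 64 + 0 = 98. ✓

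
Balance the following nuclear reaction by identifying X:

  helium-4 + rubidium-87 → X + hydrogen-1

Sr-90

Conserve mass number: 4 + 87 = A + 1, so A = 90.
Conserve atomic number: 2 + 37 = Z + 1, so Z = 38.
Z = 38 is strontium, so the species is strontium-90.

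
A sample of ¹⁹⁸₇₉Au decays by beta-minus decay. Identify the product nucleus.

Hg-198

Beta-minus decay: mass number changes by +0, atomic number by +1.
A: 198 = 198; Z: 79 + 1 = 80.
Z = 80 is mercury, so the daughter is ¹⁹⁸₈₀Hg.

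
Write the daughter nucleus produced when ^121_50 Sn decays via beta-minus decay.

Beta-minus decay: mass number changes by +0, atomic number by +1.
A: 121 = 121; Z: 50 + 1 = 51.
Z = 51 is antimony, so the daughter is ^121_51 Sb.

Sb-121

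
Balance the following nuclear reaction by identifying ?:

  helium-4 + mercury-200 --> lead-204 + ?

Conserve mass number: 4 + 200 = 204 + A, so A = 0.
Conserve atomic number: 2 + 80 = 82 + Z, so Z = 0.
A = 0 and Z = 0 is γ — a gamma ray.

gamma ray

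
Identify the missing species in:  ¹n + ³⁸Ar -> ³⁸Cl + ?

Conserve mass number: 1 + 38 = 38 + A, so A = 1.
Conserve atomic number: 0 + 18 = 17 + Z, so Z = 1.
A = 1 and Z = 1 is ¹H — a proton.

proton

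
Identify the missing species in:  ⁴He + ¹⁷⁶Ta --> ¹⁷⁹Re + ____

neutron

Conserve mass number: 4 + 176 = 179 + A, so A = 1.
Conserve atomic number: 2 + 73 = 75 + Z, so Z = 0.
A = 1 and Z = 0 is ¹n — a neutron.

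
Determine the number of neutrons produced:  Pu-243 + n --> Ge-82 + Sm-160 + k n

Conserve mass number: 244 = 82 + 160 + k, so k = 244 − 242 = 2.
Check atomic number: 94 = 32 + 62 + 0 = 94. ✓

2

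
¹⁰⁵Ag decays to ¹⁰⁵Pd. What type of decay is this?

beta-plus decay or electron capture

ΔA = 105 − 105 = 0; ΔZ = 46 − 47 = -1.
A is unchanged and Z drops by 1 — a proton has become a neutron (β⁺ emission or electron capture).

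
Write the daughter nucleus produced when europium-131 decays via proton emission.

Proton emission: mass number changes by -1, atomic number by -1.
A: 131 − 1 = 130; Z: 63 − 1 = 62.
Z = 62 is samarium, so the daughter is samarium-130.

Sm-130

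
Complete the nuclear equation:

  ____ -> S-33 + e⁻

P-33

Conserve mass number: A = 33 + 0, so A = 33.
Conserve atomic number: Z = 16 − 1, so Z = 15.
Z = 15 is phosphorus, so the species is P-33.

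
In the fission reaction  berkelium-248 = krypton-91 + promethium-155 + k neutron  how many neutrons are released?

2

Conserve mass number: 248 = 91 + 155 + k, so k = 248 − 246 = 2.
Check atomic number: 97 = 36 + 61 + 0 = 97. ✓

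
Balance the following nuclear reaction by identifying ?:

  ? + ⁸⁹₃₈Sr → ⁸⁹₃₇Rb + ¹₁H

Conserve mass number: A + 89 = 89 + 1, so A = 1.
Conserve atomic number: Z + 38 = 37 + 1, so Z = 0.
A = 1 and Z = 0 is ¹₀n — a neutron.

neutron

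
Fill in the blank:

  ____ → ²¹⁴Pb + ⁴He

Po-218

Conserve mass number: A = 214 + 4, so A = 218.
Conserve atomic number: Z = 82 + 2, so Z = 84.
Z = 84 is polonium, so the species is ²¹⁸Po.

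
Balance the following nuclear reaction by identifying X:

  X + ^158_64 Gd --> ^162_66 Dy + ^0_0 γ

Conserve mass number: A + 158 = 162 + 0, so A = 4.
Conserve atomic number: Z + 64 = 66 + 0, so Z = 2.
A = 4 and Z = 2 is ^4_2 He — an alpha particle.

alpha particle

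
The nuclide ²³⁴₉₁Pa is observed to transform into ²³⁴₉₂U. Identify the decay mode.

beta-minus decay

ΔA = 234 − 234 = 0; ΔZ = 92 − 91 = +1.
A is unchanged and Z rises by 1 — a neutron has become a proton (β⁻ decay).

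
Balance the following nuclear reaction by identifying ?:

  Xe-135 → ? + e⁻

Cs-135

Conserve mass number: 135 = A + 0, so A = 135.
Conserve atomic number: 54 = Z − 1, so Z = 55.
Z = 55 is caesium, so the species is Cs-135.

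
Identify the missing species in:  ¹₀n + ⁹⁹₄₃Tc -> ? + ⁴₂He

Nb-96

Conserve mass number: 1 + 99 = A + 4, so A = 96.
Conserve atomic number: 0 + 43 = Z + 2, so Z = 41.
Z = 41 is niobium, so the species is ⁹⁶₄₁Nb.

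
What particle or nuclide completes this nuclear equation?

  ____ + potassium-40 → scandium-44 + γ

alpha particle

Conserve mass number: A + 40 = 44 + 0, so A = 4.
Conserve atomic number: Z + 19 = 21 + 0, so Z = 2.
A = 4 and Z = 2 is helium-4 — an alpha particle.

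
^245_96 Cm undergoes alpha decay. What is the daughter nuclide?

Alpha decay: mass number changes by -4, atomic number by -2.
A: 245 − 4 = 241; Z: 96 − 2 = 94.
Z = 94 is plutonium, so the daughter is ^241_94 Pu.

Pu-241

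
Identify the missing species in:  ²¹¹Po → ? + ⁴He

Conserve mass number: 211 = A + 4, so A = 207.
Conserve atomic number: 84 = Z + 2, so Z = 82.
Z = 82 is lead, so the species is ²⁰⁷Pb.

Pb-207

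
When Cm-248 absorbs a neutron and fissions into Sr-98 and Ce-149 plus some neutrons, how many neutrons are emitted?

2

Conserve mass number: 249 = 98 + 149 + k, so k = 249 − 247 = 2.
Check atomic number: 96 = 38 + 58 + 0 = 96. ✓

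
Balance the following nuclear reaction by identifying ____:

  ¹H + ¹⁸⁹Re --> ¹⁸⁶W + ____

Conserve mass number: 1 + 189 = 186 + A, so A = 4.
Conserve atomic number: 1 + 75 = 74 + Z, so Z = 2.
A = 4 and Z = 2 is ⁴He — an alpha particle.

alpha particle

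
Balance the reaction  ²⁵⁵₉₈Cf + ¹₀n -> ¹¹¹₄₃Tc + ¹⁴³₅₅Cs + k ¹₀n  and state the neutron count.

Conserve mass number: 256 = 111 + 143 + k, so k = 256 − 254 = 2.
Check atomic number: 98 = 43 + 55 + 0 = 98. ✓

2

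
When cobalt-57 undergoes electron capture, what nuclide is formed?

Electron capture: mass number changes by +0, atomic number by -1.
A: 57 = 57; Z: 27 − 1 = 26.
Z = 26 is iron, so the daughter is iron-57.

Fe-57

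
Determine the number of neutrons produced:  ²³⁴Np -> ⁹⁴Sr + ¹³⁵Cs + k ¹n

Conserve mass number: 234 = 94 + 135 + k, so k = 234 − 229 = 5.
Check atomic number: 93 = 38 + 55 + 0 = 93. ✓

5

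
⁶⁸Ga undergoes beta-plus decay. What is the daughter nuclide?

Zn-68

Beta-plus decay: mass number changes by +0, atomic number by -1.
A: 68 = 68; Z: 31 − 1 = 30.
Z = 30 is zinc, so the daughter is ⁶⁸Zn.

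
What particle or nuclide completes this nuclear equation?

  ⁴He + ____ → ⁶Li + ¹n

triton

Conserve mass number: 4 + A = 6 + 1, so A = 3.
Conserve atomic number: 2 + Z = 3 + 0, so Z = 1.
A = 3 and Z = 1 is ³H — a triton.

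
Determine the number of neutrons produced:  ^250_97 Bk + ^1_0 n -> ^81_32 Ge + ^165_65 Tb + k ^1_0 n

Conserve mass number: 251 = 81 + 165 + k, so k = 251 − 246 = 5.
Check atomic number: 97 = 32 + 65 + 0 = 97. ✓

5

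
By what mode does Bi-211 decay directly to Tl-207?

ΔA = 207 − 211 = -4; ΔZ = 81 − 83 = -2.
A drops by 4 and Z drops by 2 — the signature of alpha emission.

alpha decay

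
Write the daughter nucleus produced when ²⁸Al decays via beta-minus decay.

Si-28

Beta-minus decay: mass number changes by +0, atomic number by +1.
A: 28 = 28; Z: 13 + 1 = 14.
Z = 14 is silicon, so the daughter is ²⁸Si.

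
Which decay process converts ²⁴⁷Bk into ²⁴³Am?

ΔA = 243 − 247 = -4; ΔZ = 95 − 97 = -2.
A drops by 4 and Z drops by 2 — the signature of alpha emission.

alpha decay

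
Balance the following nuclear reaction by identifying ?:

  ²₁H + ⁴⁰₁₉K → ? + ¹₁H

K-41

Conserve mass number: 2 + 40 = A + 1, so A = 41.
Conserve atomic number: 1 + 19 = Z + 1, so Z = 19.
Z = 19 is potassium, so the species is ⁴¹₁₉K.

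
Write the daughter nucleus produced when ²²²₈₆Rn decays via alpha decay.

Po-218

Alpha decay: mass number changes by -4, atomic number by -2.
A: 222 − 4 = 218; Z: 86 − 2 = 84.
Z = 84 is polonium, so the daughter is ²¹⁸₈₄Po.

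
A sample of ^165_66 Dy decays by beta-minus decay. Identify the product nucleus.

Beta-minus decay: mass number changes by +0, atomic number by +1.
A: 165 = 165; Z: 66 + 1 = 67.
Z = 67 is holmium, so the daughter is ^165_67 Ho.

Ho-165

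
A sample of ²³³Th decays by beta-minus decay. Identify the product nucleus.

Beta-minus decay: mass number changes by +0, atomic number by +1.
A: 233 = 233; Z: 90 + 1 = 91.
Z = 91 is protactinium, so the daughter is ²³³Pa.

Pa-233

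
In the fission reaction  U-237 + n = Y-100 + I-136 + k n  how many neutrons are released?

2

Conserve mass number: 238 = 100 + 136 + k, so k = 238 − 236 = 2.
Check atomic number: 92 = 39 + 53 + 0 = 92. ✓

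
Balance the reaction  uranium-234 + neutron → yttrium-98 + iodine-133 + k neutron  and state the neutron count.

Conserve mass number: 235 = 98 + 133 + k, so k = 235 − 231 = 4.
Check atomic number: 92 = 39 + 53 + 0 = 92. ✓

4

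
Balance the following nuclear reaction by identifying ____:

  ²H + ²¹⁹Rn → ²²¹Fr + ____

Conserve mass number: 2 + 219 = 221 + A, so A = 0.
Conserve atomic number: 1 + 86 = 87 + Z, so Z = 0.
A = 0 and Z = 0 is γ — a gamma ray.

gamma ray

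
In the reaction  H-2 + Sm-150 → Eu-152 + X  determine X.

Conserve mass number: 2 + 150 = 152 + A, so A = 0.
Conserve atomic number: 1 + 62 = 63 + Z, so Z = 0.
A = 0 and Z = 0 is γ — a gamma ray.

gamma ray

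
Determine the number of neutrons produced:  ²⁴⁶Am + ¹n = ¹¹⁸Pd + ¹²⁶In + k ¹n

Conserve mass number: 247 = 118 + 126 + k, so k = 247 − 244 = 3.
Check atomic number: 95 = 46 + 49 + 0 = 95. ✓

3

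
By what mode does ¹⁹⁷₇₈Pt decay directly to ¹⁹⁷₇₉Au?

beta-minus decay

ΔA = 197 − 197 = 0; ΔZ = 79 − 78 = +1.
A is unchanged and Z rises by 1 — a neutron has become a proton (β⁻ decay).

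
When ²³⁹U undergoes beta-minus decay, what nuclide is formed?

Beta-minus decay: mass number changes by +0, atomic number by +1.
A: 239 = 239; Z: 92 + 1 = 93.
Z = 93 is neptunium, so the daughter is ²³⁹Np.

Np-239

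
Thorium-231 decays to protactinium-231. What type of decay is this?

beta-minus decay

ΔA = 231 − 231 = 0; ΔZ = 91 − 90 = +1.
A is unchanged and Z rises by 1 — a neutron has become a proton (β⁻ decay).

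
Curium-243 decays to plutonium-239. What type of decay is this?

alpha decay

ΔA = 239 − 243 = -4; ΔZ = 94 − 96 = -2.
A drops by 4 and Z drops by 2 — the signature of alpha emission.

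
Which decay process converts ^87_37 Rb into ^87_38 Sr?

beta-minus decay

ΔA = 87 − 87 = 0; ΔZ = 38 − 37 = +1.
A is unchanged and Z rises by 1 — a neutron has become a proton (β⁻ decay).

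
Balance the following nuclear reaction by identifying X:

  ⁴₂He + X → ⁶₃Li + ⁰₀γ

deuteron

Conserve mass number: 4 + A = 6 + 0, so A = 2.
Conserve atomic number: 2 + Z = 3 + 0, so Z = 1.
A = 2 and Z = 1 is ²₁H — a deuteron.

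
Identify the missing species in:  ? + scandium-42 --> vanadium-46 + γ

alpha particle

Conserve mass number: A + 42 = 46 + 0, so A = 4.
Conserve atomic number: Z + 21 = 23 + 0, so Z = 2.
A = 4 and Z = 2 is helium-4 — an alpha particle.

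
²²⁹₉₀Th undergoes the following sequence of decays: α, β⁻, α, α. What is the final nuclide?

Start: (A, Z) = (229, 90).
After α: (225, 88).
After β⁻: (225, 89).
After α: (221, 87).
After α: (217, 85).
Z = 85 is astatine.

At-217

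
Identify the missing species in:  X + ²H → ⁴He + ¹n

triton

Conserve mass number: A + 2 = 4 + 1, so A = 3.
Conserve atomic number: Z + 1 = 2 + 0, so Z = 1.
A = 3 and Z = 1 is ³H — a triton.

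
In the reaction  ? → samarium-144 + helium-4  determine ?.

Conserve mass number: A = 144 + 4, so A = 148.
Conserve atomic number: Z = 62 + 2, so Z = 64.
Z = 64 is gadolinium, so the species is gadolinium-148.

Gd-148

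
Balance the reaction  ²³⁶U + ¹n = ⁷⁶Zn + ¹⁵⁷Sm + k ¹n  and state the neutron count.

Conserve mass number: 237 = 76 + 157 + k, so k = 237 − 233 = 4.
Check atomic number: 92 = 30 + 62 + 0 = 92. ✓

4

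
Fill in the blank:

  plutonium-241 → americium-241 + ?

beta-minus particle

Conserve mass number: 241 = 241 + A, so A = 0.
Conserve atomic number: 94 = 95 + Z, so Z = -1.
A = 0 and Z = -1 is e⁻ — a beta-minus particle.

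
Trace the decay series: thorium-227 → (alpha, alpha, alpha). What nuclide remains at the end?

Po-215

Start: (A, Z) = (227, 90).
After α: (223, 88).
After α: (219, 86).
After α: (215, 84).
Z = 84 is polonium.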